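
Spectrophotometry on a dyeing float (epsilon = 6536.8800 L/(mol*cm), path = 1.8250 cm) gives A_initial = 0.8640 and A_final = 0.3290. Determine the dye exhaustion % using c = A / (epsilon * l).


c_initial = A_i / (epsilon * l) = 0.8640 / (6536.8800 * 1.8250) = 7.2424e-05 mol/L
c_final = A_f / (epsilon * l) = 0.3290 / (6536.8800 * 1.8250) = 2.7578e-05 mol/L
Exhaustion = (c_initial - c_final) / c_initial * 100 = (7.2424e-05 - 2.7578e-05) / 7.2424e-05 * 100 = 61.9213 %


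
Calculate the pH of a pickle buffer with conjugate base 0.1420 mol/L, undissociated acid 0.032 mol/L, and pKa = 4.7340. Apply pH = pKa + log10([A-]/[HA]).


ratio = [A-] / [HA] = 0.1420 / 0.032 = 4.4375
log10(ratio) = 0.6471
pH = pKa + log10(ratio) = 4.7340 + 0.6471 = 5.3811


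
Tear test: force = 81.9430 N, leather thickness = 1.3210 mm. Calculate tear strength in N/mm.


Formula: Tear strength = force / thickness
Substituting: Tear strength = 81.9430 / 1.3210
Result: 62.0310 N/mm


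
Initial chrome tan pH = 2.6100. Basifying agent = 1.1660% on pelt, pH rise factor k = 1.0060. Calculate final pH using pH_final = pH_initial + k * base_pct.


Formula: pH_final = pH_initial + k * base_pct
Substituting: pH_final = 2.6100 + 1.0060 * 1.1660
Result: 3.7830


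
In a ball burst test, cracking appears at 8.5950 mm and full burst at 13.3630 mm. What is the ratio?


Formula: Ratio = crack / burst
Substituting: Ratio = 8.5950 / 13.3630
Result: 0.6432


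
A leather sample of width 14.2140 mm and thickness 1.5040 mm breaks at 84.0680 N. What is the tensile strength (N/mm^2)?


Formula: TS = force / (width * thickness)
Substituting: TS = 84.0680 / (14.2140 * 1.5040)
Result: 3.9325 N/mm^2


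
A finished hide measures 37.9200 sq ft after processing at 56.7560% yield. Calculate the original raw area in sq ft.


Formula: raw = finished * 100 / yield
Substituting: raw = 37.9200 * 100 / 56.7560
Result: 66.8123 sq ft


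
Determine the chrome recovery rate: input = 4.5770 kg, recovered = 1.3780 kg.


Formula: Recovery = recovered / input * 100
Substituting: Recovery = 1.3780 / 4.5770 * 100
Result: 30.1071 %


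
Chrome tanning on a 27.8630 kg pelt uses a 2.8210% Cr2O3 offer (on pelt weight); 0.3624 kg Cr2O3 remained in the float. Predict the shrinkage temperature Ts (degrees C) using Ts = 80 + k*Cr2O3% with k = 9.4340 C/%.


Offered = pelt * offer_pct / 100 = 27.8630 * 2.8210 / 100 = 0.7860 kg
Uptake = offered - residual = 0.7860 - 0.3624 = 0.4236 kg
Cr2O3% on pelt = uptake / pelt * 100 = 0.4236 / 27.8630 * 100 = 1.5204 %
Ts = 80 + k * Cr2O3% = 80 + 9.4340 * 1.5204 = 94.3430 C


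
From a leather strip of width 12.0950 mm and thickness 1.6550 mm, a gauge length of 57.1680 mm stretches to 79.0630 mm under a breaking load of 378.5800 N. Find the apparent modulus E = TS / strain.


TS = F / (w * t) = 378.5800 / (12.0950 * 1.6550) = 18.9127 N/mm^2
strain = (Lf - L0) / L0 = (79.0630 - 57.1680) / 57.1680 = 0.3830
E = TS / strain = 18.9127 / 0.3830 = 49.3812 N/mm^2


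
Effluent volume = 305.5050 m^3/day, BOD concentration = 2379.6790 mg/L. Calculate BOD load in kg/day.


Formula: BOD_load = volume * conc / 1000
Substituting: BOD_load = 305.5050 * 2379.6790 / 1000
Result: 727.0038 kg/day


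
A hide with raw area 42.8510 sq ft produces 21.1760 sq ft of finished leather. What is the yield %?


Formula: Yield = finished / raw * 100
Substituting: Yield = 21.1760 / 42.8510 * 100
Result: 49.4177 %


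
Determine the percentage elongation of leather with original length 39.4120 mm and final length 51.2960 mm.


Formula: Elongation = (Lf - L0) / L0 * 100
Substituting: Elongation = (51.2960 - 39.4120) / 39.4120 * 100
Result: 30.1533 %


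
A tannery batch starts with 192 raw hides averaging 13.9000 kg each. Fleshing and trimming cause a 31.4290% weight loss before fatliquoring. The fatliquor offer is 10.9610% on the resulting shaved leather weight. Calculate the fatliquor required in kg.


Total_raw = N * avg_wt = 192 * 13.9000 = 2668.8000 kg
Substrate = Total_raw * (1 - loss/100) = 2668.8000 * (1 - 31.4290/100) = 1830.0228 kg
Fat = Substrate * pct / 100 = 1830.0228 * 10.9610 / 100 = 200.5888 kg


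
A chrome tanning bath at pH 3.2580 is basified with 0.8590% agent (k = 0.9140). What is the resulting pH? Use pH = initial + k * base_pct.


Formula: pH_final = pH_initial + k * base_pct
Substituting: pH_final = 3.2580 + 0.9140 * 0.8590
Result: 4.0431


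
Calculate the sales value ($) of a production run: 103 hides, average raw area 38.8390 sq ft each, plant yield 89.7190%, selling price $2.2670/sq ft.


Raw_total = N * avg_area = 103 * 38.8390 = 4000.4170 sq ft
Finished = Raw_total * yield / 100 = 4000.4170 * 89.7190 / 100 = 3589.1341 sq ft
Value = Finished * price = 3589.1341 * 2.2670 = 8136.5671 $


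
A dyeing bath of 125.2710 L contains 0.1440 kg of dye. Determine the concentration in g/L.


Formula: Conc = dye_mass(kg) / volume(L) * 1000
Substituting: Conc = 0.1440 / 125.2710 * 1000
Result: 1.1495 g/L


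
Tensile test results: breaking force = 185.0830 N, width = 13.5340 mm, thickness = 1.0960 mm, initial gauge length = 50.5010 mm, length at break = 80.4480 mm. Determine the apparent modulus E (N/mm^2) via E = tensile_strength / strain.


TS = F / (w * t) = 185.0830 / (13.5340 * 1.0960) = 12.4776 N/mm^2
strain = (Lf - L0) / L0 = (80.4480 - 50.5010) / 50.5010 = 0.5930
E = TS / strain = 12.4776 / 0.5930 = 21.0415 N/mm^2


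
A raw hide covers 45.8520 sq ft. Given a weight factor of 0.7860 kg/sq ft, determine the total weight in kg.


Formula: Weight = area * weight_per_sqft
Substituting: Weight = 45.8520 * 0.7860
Result: 36.0397 kg


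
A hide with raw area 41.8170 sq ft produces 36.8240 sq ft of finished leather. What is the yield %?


Formula: Yield = finished / raw * 100
Substituting: Yield = 36.8240 / 41.8170 * 100
Result: 88.0599 %


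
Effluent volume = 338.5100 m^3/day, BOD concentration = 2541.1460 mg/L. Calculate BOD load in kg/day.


Formula: BOD_load = volume * conc / 1000
Substituting: BOD_load = 338.5100 * 2541.1460 / 1000
Result: 860.2033 kg/day


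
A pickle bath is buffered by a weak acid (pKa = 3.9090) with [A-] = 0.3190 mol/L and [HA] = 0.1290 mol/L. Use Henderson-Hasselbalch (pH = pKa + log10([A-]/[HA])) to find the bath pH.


ratio = [A-] / [HA] = 0.3190 / 0.1290 = 2.4729
log10(ratio) = 0.3932
pH = pKa + log10(ratio) = 3.9090 + 0.3932 = 4.3022


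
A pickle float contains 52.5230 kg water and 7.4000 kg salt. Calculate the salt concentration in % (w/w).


Formula: Conc = salt / (water + salt) * 100
Substituting: Conc = 7.4000 / (52.5230 + 7.4000) * 100
Result: 12.3492 %


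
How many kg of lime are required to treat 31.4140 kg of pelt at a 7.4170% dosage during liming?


Formula: Lime = substrate * pct / 100
Substituting: Lime = 31.4140 * 7.4170 / 100
Result: 2.3300 kg


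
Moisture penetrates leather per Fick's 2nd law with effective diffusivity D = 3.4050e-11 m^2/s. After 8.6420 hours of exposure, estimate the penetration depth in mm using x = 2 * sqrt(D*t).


t = 8.6420 hr * 3600 = 31111.2000 s
D * t = 3.4050e-11 * 31111.2000 = 1.0593e-06
x = 2 * sqrt(D*t) = 2 * sqrt(1.0593e-06) = 0.00205848 m = 2.0585 mm


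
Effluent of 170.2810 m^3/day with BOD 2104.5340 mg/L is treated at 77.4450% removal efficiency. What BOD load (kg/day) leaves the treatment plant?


Load_in = volume * conc / 1000 = 170.2810 * 2104.5340 / 1000 = 358.3622 kg/day
Removed = Load_in * eff / 100 = 358.3622 * 77.4450 / 100 = 277.5336 kg/day
Load_out = Load_in - Removed = 358.3622 - 277.5336 = 80.8286 kg/day


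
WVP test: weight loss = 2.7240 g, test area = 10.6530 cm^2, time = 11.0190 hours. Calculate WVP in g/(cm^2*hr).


Formula: WVP = loss / (area * time)
Substituting: WVP = 2.7240 / (10.6530 * 11.0190)
Result: 0.0232056 g/(cm^2*hr)


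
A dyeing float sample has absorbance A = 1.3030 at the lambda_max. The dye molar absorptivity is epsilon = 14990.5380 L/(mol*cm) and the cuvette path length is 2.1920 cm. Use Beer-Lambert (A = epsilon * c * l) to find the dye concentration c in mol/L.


Formula: c = A / (epsilon * l)
Substituting: c = 1.3030 / (14990.5380 * 2.1920)
Result: 3.9654e-05 mol/L


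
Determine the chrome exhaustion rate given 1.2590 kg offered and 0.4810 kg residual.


Formula: Uptake = (offered - residual) / offered * 100
Substituting: Uptake = (1.2590 - 0.4810) / 1.2590 * 100
Result: 61.7951 %


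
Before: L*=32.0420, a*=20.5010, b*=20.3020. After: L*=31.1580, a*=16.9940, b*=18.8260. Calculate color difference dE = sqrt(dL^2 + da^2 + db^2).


dL = -0.8840, da = -3.5070, db = -1.4760
dE = sqrt((-0.8840)^2 + (-3.5070)^2 + (-1.4760)^2) = 3.9063


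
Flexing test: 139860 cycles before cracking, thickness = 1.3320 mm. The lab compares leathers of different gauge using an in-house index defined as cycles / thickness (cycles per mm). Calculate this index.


Formula: Index = cycles / thickness
Substituting: Index = 139860 / 1.3320
Result: 105000.0000 cycles/mm


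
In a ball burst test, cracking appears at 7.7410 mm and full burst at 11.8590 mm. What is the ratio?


Formula: Ratio = crack / burst
Substituting: Ratio = 7.7410 / 11.8590
Result: 0.6528


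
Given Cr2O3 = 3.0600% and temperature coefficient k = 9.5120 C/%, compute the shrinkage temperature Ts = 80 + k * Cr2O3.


Formula: Ts = 80 + k * Cr2O3
Substituting: Ts = 80 + 9.5120 * 3.0600
Result: 109.1067 C


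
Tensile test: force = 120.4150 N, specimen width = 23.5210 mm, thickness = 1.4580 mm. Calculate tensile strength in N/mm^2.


Formula: TS = force / (width * thickness)
Substituting: TS = 120.4150 / (23.5210 * 1.4580)
Result: 3.5113 N/mm^2


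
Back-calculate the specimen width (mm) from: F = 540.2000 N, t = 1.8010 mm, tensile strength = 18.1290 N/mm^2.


Formula: w = F / (TS * t)
Substituting: w = 540.2000 / (18.1290 * 1.8010)
Result: 16.5450 mm


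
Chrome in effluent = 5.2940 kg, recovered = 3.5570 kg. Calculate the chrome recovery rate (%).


Formula: Recovery = recovered / input * 100
Substituting: Recovery = 3.5570 / 5.2940 * 100
Result: 67.1893 %


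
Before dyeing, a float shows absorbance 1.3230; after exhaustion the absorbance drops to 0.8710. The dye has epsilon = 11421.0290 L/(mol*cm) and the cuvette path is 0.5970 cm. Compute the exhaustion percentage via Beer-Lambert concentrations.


c_initial = A_i / (epsilon * l) = 1.3230 / (11421.0290 * 0.5970) = 1.9404e-04 mol/L
c_final = A_f / (epsilon * l) = 0.8710 / (11421.0290 * 0.5970) = 1.2774e-04 mol/L
Exhaustion = (c_initial - c_final) / c_initial * 100 = (1.9404e-04 - 1.2774e-04) / 1.9404e-04 * 100 = 34.1648 %


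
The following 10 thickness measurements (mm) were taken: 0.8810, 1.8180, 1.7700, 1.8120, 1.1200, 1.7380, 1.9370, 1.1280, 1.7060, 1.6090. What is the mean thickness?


Formula: Average = sum / n
Substituting: Average = 15.5190 / 10
Result: 1.5519 mm


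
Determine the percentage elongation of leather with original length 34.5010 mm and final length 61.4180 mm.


Formula: Elongation = (Lf - L0) / L0 * 100
Substituting: Elongation = (61.4180 - 34.5010) / 34.5010 * 100
Result: 78.0180 %


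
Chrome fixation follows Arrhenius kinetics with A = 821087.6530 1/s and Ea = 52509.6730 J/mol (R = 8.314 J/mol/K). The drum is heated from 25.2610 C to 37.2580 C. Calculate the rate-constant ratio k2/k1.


T1 = 25.2610 + 273.15 = 298.4110 K; T2 = 37.2580 + 273.15 = 310.4080 K
k1 = A * exp(-Ea/(R*T1)) = 821087.6530 * exp(-52509.6730/(8.314*298.4110)) = 5.2799e-04 1/s
k2 = A * exp(-Ea/(R*T2)) = 821087.6530 * exp(-52509.6730/(8.314*310.4080)) = 0.00119641 1/s
k2/k1 = 0.00119641 / 5.2799e-04 = 2.2660


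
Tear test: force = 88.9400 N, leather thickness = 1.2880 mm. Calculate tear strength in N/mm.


Formula: Tear strength = force / thickness
Substituting: Tear strength = 88.9400 / 1.2880
Result: 69.0528 N/mm


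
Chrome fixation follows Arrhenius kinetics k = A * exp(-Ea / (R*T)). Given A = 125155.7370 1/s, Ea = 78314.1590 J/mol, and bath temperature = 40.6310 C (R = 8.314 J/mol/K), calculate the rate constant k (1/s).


T_K = T_C + 273.15 = 40.6310 + 273.15 = 313.7810 K
exponent = -Ea / (R * T_K) = -78314.1590 / (8.314 * 313.7810) = -30.0195
k = A * exp(exponent) = 125155.7370 * exp(-30.0195) = 1.1485e-08 1/s


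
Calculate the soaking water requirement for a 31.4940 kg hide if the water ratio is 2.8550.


Formula: Water = hide_weight * ratio
Substituting: Water = 31.4940 * 2.8550
Result: 89.9154 kg


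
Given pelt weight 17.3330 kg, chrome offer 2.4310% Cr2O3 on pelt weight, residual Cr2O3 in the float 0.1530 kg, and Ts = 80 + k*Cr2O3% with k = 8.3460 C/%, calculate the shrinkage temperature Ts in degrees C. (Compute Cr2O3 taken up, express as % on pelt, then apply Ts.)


Offered = pelt * offer_pct / 100 = 17.3330 * 2.4310 / 100 = 0.4214 kg
Uptake = offered - residual = 0.4214 - 0.1530 = 0.2684 kg
Cr2O3% on pelt = uptake / pelt * 100 = 0.2684 / 17.3330 * 100 = 1.5483 %
Ts = 80 + k * Cr2O3% = 80 + 8.3460 * 1.5483 = 92.9220 C


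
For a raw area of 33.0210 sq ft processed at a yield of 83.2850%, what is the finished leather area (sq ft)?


Formula: finished = raw * yield / 100
Substituting: finished = 33.0210 * 83.2850 / 100
Result: 27.5015 sq ft


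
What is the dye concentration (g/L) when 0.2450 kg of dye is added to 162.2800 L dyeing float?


Formula: Conc = dye_mass(kg) / volume(L) * 1000
Substituting: Conc = 0.2450 / 162.2800 * 1000
Result: 1.5097 g/L


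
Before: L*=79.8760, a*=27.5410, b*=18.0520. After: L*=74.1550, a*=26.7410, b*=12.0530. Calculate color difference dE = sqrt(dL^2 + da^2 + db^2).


dL = -5.7210, da = -0.8000, db = -5.9990
dE = sqrt((-5.7210)^2 + (-0.8000)^2 + (-5.9990)^2) = 8.3281


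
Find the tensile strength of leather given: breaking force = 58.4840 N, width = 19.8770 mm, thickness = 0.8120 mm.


Formula: TS = force / (width * thickness)
Substituting: TS = 58.4840 / (19.8770 * 0.8120)
Result: 3.6235 N/mm^2


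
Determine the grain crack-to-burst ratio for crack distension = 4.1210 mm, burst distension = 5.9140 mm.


Formula: Ratio = crack / burst
Substituting: Ratio = 4.1210 / 5.9140
Result: 0.6968


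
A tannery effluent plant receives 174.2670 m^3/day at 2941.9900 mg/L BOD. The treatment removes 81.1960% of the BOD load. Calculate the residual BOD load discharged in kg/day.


Load_in = volume * conc / 1000 = 174.2670 * 2941.9900 / 1000 = 512.6918 kg/day
Removed = Load_in * eff / 100 = 512.6918 * 81.1960 / 100 = 416.2852 kg/day
Load_out = Load_in - Removed = 512.6918 - 416.2852 = 96.4066 kg/day


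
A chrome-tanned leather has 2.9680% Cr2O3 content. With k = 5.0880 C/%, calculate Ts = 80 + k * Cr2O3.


Formula: Ts = 80 + k * Cr2O3
Substituting: Ts = 80 + 5.0880 * 2.9680
Result: 95.1012 C


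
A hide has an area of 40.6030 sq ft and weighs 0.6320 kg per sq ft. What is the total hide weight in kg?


Formula: Weight = area * weight_per_sqft
Substituting: Weight = 40.6030 * 0.6320
Result: 25.6611 kg


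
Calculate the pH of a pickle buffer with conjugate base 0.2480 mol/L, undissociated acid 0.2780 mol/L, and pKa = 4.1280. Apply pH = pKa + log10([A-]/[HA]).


ratio = [A-] / [HA] = 0.2480 / 0.2780 = 0.8921
log10(ratio) = -0.0495931
pH = pKa + log10(ratio) = 4.1280 - 0.0495931 = 4.0784


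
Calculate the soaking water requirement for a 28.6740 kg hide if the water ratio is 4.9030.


Formula: Water = hide_weight * ratio
Substituting: Water = 28.6740 * 4.9030
Result: 140.5886 kg


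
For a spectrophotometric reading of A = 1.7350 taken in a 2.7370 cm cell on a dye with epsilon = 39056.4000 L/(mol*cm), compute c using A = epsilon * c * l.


Formula: c = A / (epsilon * l)
Substituting: c = 1.7350 / (39056.4000 * 2.7370)
Result: 1.6231e-05 mol/L


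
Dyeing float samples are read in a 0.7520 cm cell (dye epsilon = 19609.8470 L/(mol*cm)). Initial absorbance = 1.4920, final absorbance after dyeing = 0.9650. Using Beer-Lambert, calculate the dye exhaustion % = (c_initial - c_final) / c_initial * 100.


c_initial = A_i / (epsilon * l) = 1.4920 / (19609.8470 * 0.7520) = 1.0118e-04 mol/L
c_final = A_f / (epsilon * l) = 0.9650 / (19609.8470 * 0.7520) = 6.5439e-05 mol/L
Exhaustion = (c_initial - c_final) / c_initial * 100 = (1.0118e-04 - 6.5439e-05) / 1.0118e-04 * 100 = 35.3217 %


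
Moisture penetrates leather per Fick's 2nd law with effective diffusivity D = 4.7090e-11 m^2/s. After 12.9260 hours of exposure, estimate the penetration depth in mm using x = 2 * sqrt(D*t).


t = 12.9260 hr * 3600 = 46533.6000 s
D * t = 4.7090e-11 * 46533.6000 = 2.1913e-06
x = 2 * sqrt(D*t) = 2 * sqrt(2.1913e-06) = 0.00296059 m = 2.9606 mm


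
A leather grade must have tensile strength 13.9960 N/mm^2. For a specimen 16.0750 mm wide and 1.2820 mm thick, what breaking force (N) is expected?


Formula: F = TS * w * t
Substituting: F = 13.9960 * 16.0750 * 1.2820
Result: 288.4317 N


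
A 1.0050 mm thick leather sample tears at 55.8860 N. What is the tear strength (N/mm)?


Formula: Tear strength = force / thickness
Substituting: Tear strength = 55.8860 / 1.0050
Result: 55.6080 N/mm


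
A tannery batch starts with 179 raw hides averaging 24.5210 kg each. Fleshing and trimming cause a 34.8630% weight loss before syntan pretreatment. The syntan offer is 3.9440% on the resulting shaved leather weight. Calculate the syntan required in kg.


Total_raw = N * avg_wt = 179 * 24.5210 = 4389.2590 kg
Substrate = Total_raw * (1 - loss/100) = 4389.2590 * (1 - 34.8630/100) = 2859.0316 kg
Syntan = Substrate * pct / 100 = 2859.0316 * 3.9440 / 100 = 112.7602 kg


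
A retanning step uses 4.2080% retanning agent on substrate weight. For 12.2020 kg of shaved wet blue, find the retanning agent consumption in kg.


Formula: Retan = substrate * pct / 100
Substituting: Retan = 12.2020 * 4.2080 / 100
Result: 0.5135 kg


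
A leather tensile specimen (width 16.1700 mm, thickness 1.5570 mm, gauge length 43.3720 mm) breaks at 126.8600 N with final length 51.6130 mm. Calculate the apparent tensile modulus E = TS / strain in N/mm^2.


TS = F / (w * t) = 126.8600 / (16.1700 * 1.5570) = 5.0388 N/mm^2
strain = (Lf - L0) / L0 = (51.6130 - 43.3720) / 43.3720 = 0.1900
E = TS / strain = 5.0388 / 0.1900 = 26.5189 N/mm^2


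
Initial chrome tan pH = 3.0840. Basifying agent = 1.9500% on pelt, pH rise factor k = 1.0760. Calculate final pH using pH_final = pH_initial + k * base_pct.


Formula: pH_final = pH_initial + k * base_pct
Substituting: pH_final = 3.0840 + 1.0760 * 1.9500
Result: 5.1822


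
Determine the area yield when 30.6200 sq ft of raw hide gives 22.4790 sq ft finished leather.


Formula: Yield = finished / raw * 100
Substituting: Yield = 22.4790 / 30.6200 * 100
Result: 73.4128 %


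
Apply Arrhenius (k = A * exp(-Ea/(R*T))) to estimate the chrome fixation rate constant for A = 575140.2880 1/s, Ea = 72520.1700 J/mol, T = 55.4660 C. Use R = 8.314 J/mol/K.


T_K = T_C + 273.15 = 55.4660 + 273.15 = 328.6160 K
exponent = -Ea / (R * T_K) = -72520.1700 / (8.314 * 328.6160) = -26.5436
k = A * exp(exponent) = 575140.2880 * exp(-26.5436) = 1.7062e-06 1/s


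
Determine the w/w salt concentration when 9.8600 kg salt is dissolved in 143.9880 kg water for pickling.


Formula: Conc = salt / (water + salt) * 100
Substituting: Conc = 9.8600 / (143.9880 + 9.8600) * 100
Result: 6.4089 %


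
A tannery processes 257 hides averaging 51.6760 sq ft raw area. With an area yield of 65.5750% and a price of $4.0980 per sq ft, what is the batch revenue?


Raw_total = N * avg_area = 257 * 51.6760 = 13280.7320 sq ft
Finished = Raw_total * yield / 100 = 13280.7320 * 65.5750 / 100 = 8708.8400 sq ft
Value = Finished * price = 8708.8400 * 4.0980 = 35688.8264 $


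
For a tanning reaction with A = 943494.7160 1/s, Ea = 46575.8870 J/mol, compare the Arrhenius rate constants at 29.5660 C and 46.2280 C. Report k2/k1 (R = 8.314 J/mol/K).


T1 = 29.5660 + 273.15 = 302.7160 K; T2 = 46.2280 + 273.15 = 319.3780 K
k1 = A * exp(-Ea/(R*T1)) = 943494.7160 * exp(-46575.8870/(8.314*302.7160)) = 0.00866217 1/s
k2 = A * exp(-Ea/(R*T2)) = 943494.7160 * exp(-46575.8870/(8.314*319.3780)) = 0.022747 1/s
k2/k1 = 0.022747 / 0.00866217 = 2.6260


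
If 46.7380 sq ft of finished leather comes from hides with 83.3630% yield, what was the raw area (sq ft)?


Formula: raw = finished * 100 / yield
Substituting: raw = 46.7380 * 100 / 83.3630
Result: 56.0656 sq ft


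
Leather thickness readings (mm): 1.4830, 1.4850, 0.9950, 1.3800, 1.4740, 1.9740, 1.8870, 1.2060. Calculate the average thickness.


Formula: Average = sum / n
Substituting: Average = 11.8840 / 8
Result: 1.4855 mm


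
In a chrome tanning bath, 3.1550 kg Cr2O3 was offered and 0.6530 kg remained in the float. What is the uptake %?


Formula: Uptake = (offered - residual) / offered * 100
Substituting: Uptake = (3.1550 - 0.6530) / 3.1550 * 100
Result: 79.3027 %


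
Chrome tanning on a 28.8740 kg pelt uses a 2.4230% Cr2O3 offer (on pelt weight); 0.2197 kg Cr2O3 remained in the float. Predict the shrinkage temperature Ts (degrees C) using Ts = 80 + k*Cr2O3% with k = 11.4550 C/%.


Offered = pelt * offer_pct / 100 = 28.8740 * 2.4230 / 100 = 0.6996 kg
Uptake = offered - residual = 0.6996 - 0.2197 = 0.4799 kg
Cr2O3% on pelt = uptake / pelt * 100 = 0.4799 / 28.8740 * 100 = 1.6621 %
Ts = 80 + k * Cr2O3% = 80 + 11.4550 * 1.6621 = 99.0394 C


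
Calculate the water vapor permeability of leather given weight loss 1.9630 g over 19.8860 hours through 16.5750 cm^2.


Formula: WVP = loss / (area * time)
Substituting: WVP = 1.9630 / (16.5750 * 19.8860)
Result: 0.00595552 g/(cm^2*hr)


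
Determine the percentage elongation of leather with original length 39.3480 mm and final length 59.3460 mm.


Formula: Elongation = (Lf - L0) / L0 * 100
Substituting: Elongation = (59.3460 - 39.3480) / 39.3480 * 100
Result: 50.8234 %


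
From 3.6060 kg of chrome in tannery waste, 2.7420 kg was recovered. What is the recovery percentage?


Formula: Recovery = recovered / input * 100
Substituting: Recovery = 2.7420 / 3.6060 * 100
Result: 76.0399 %


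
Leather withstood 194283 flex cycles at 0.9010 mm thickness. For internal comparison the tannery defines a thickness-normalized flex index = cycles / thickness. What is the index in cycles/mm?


Formula: Index = cycles / thickness
Substituting: Index = 194283 / 0.9010
Result: 215630.4107 cycles/mm


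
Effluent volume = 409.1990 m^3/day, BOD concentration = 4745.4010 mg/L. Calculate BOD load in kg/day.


Formula: BOD_load = volume * conc / 1000
Substituting: BOD_load = 409.1990 * 4745.4010 / 1000
Result: 1941.8133 kg/day


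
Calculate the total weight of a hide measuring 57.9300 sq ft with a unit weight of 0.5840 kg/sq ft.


Formula: Weight = area * weight_per_sqft
Substituting: Weight = 57.9300 * 0.5840
Result: 33.8311 kg


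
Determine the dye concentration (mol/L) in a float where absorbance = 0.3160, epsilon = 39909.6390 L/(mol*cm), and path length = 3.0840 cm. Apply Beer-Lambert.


Formula: c = A / (epsilon * l)
Substituting: c = 0.3160 / (39909.6390 * 3.0840)
Result: 2.5674e-06 mol/L


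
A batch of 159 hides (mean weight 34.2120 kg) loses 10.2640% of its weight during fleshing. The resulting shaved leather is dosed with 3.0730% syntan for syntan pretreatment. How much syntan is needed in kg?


Total_raw = N * avg_wt = 159 * 34.2120 = 5439.7080 kg
Substrate = Total_raw * (1 - loss/100) = 5439.7080 * (1 - 10.2640/100) = 4881.3764 kg
Syntan = Substrate * pct / 100 = 4881.3764 * 3.0730 / 100 = 150.0047 kg


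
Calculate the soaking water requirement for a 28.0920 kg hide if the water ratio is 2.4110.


Formula: Water = hide_weight * ratio
Substituting: Water = 28.0920 * 2.4110
Result: 67.7298 kg


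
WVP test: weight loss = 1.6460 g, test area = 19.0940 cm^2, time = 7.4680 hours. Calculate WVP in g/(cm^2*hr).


Formula: WVP = loss / (area * time)
Substituting: WVP = 1.6460 / (19.0940 * 7.4680)
Result: 0.0115433 g/(cm^2*hr)


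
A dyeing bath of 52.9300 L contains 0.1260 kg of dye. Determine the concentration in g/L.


Formula: Conc = dye_mass(kg) / volume(L) * 1000
Substituting: Conc = 0.1260 / 52.9300 * 1000
Result: 2.3805 g/L


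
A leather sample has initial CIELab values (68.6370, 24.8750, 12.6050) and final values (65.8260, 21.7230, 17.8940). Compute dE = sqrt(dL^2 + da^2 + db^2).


dL = -2.8110, da = -3.1520, db = 5.2890
dE = sqrt((-2.8110)^2 + (-3.1520)^2 + 5.2890^2) = 6.7683


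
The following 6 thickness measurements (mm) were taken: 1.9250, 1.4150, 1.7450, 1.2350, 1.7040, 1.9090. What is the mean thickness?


Formula: Average = sum / n
Substituting: Average = 9.9330 / 6
Result: 1.6555 mm


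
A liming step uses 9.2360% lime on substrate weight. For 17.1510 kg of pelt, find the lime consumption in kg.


Formula: Lime = substrate * pct / 100
Substituting: Lime = 17.1510 * 9.2360 / 100
Result: 1.5841 kg


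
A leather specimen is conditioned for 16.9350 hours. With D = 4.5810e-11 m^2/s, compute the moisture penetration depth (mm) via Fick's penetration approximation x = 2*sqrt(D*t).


t = 16.9350 hr * 3600 = 60966.0000 s
D * t = 4.5810e-11 * 60966.0000 = 2.7929e-06
x = 2 * sqrt(D*t) = 2 * sqrt(2.7929e-06) = 0.00334237 m = 3.3424 mm


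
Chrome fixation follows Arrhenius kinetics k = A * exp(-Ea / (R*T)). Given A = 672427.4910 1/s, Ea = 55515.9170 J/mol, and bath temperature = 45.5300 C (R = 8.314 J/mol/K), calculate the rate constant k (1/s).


T_K = T_C + 273.15 = 45.5300 + 273.15 = 318.6800 K
exponent = -Ea / (R * T_K) = -55515.9170 / (8.314 * 318.6800) = -20.9533
k = A * exp(exponent) = 672427.4910 * exp(-20.9533) = 5.3424e-04 1/s


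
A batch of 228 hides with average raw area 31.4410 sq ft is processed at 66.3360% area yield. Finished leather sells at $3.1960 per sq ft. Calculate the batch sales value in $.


Raw_total = N * avg_area = 228 * 31.4410 = 7168.5480 sq ft
Finished = Raw_total * yield / 100 = 7168.5480 * 66.3360 / 100 = 4755.3280 sq ft
Value = Finished * price = 4755.3280 * 3.1960 = 15198.0283 $


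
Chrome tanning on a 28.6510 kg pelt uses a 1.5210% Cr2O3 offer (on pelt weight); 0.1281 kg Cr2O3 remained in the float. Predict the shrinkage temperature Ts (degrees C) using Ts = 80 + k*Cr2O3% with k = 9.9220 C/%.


Offered = pelt * offer_pct / 100 = 28.6510 * 1.5210 / 100 = 0.4358 kg
Uptake = offered - residual = 0.4358 - 0.1281 = 0.3077 kg
Cr2O3% on pelt = uptake / pelt * 100 = 0.3077 / 28.6510 * 100 = 1.0739 %
Ts = 80 + k * Cr2O3% = 80 + 9.9220 * 1.0739 = 90.6552 C


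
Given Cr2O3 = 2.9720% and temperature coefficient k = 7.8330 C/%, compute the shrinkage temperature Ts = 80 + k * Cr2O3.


Formula: Ts = 80 + k * Cr2O3
Substituting: Ts = 80 + 7.8330 * 2.9720
Result: 103.2797 C


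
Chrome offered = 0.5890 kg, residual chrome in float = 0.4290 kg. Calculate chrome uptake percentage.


Formula: Uptake = (offered - residual) / offered * 100
Substituting: Uptake = (0.5890 - 0.4290) / 0.5890 * 100
Result: 27.1647 %


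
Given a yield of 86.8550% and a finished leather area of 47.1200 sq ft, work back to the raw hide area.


Formula: raw = finished * 100 / yield
Substituting: raw = 47.1200 * 100 / 86.8550
Result: 54.2513 sq ft


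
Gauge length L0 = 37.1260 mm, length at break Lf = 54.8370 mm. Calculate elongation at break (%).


Formula: Elongation = (Lf - L0) / L0 * 100
Substituting: Elongation = (54.8370 - 37.1260) / 37.1260 * 100
Result: 47.7051 %


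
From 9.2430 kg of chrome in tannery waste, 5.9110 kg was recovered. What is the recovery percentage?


Formula: Recovery = recovered / input * 100
Substituting: Recovery = 5.9110 / 9.2430 * 100
Result: 63.9511 %


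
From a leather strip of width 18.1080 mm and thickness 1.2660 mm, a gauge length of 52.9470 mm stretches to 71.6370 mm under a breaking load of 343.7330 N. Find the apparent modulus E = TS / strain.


TS = F / (w * t) = 343.7330 / (18.1080 * 1.2660) = 14.9940 N/mm^2
strain = (Lf - L0) / L0 = (71.6370 - 52.9470) / 52.9470 = 0.3530
E = TS / strain = 14.9940 / 0.3530 = 42.4765 N/mm^2


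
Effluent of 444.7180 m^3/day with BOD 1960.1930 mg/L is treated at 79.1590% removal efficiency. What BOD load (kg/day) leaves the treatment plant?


Load_in = volume * conc / 1000 = 444.7180 * 1960.1930 / 1000 = 871.7331 kg/day
Removed = Load_in * eff / 100 = 871.7331 * 79.1590 / 100 = 690.0552 kg/day
Load_out = Load_in - Removed = 871.7331 - 690.0552 = 181.6779 kg/day


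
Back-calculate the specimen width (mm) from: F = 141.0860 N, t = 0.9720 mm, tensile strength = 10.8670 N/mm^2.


Formula: w = F / (TS * t)
Substituting: w = 141.0860 / (10.8670 * 0.9720)
Result: 13.3570 mm


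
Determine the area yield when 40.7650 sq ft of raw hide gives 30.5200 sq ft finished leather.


Formula: Yield = finished / raw * 100
Substituting: Yield = 30.5200 / 40.7650 * 100
Result: 74.8681 %


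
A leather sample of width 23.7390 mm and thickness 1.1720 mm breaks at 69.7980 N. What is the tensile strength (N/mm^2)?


Formula: TS = force / (width * thickness)
Substituting: TS = 69.7980 / (23.7390 * 1.1720)
Result: 2.5087 N/mm^2


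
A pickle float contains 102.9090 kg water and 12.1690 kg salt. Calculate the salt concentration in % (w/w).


Formula: Conc = salt / (water + salt) * 100
Substituting: Conc = 12.1690 / (102.9090 + 12.1690) * 100
Result: 10.5746 %


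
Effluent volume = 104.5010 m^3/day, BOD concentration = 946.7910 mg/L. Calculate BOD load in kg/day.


Formula: BOD_load = volume * conc / 1000
Substituting: BOD_load = 104.5010 * 946.7910 / 1000
Result: 98.9406 kg/day


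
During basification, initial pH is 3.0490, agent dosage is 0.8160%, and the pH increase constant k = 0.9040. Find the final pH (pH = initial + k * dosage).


Formula: pH_final = pH_initial + k * base_pct
Substituting: pH_final = 3.0490 + 0.9040 * 0.8160
Result: 3.7867


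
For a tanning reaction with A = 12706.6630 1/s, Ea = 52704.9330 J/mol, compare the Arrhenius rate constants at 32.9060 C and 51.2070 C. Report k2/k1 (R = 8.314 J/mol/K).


T1 = 32.9060 + 273.15 = 306.0560 K; T2 = 51.2070 + 273.15 = 324.3570 K
k1 = A * exp(-Ea/(R*T1)) = 12706.6630 * exp(-52704.9330/(8.314*306.0560)) = 1.2839e-05 1/s
k2 = A * exp(-Ea/(R*T2)) = 12706.6630 * exp(-52704.9330/(8.314*324.3570)) = 4.1313e-05 1/s
k2/k1 = 4.1313e-05 / 1.2839e-05 = 3.2177


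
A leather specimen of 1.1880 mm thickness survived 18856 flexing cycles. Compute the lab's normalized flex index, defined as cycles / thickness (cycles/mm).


Formula: Index = cycles / thickness
Substituting: Index = 18856 / 1.1880
Result: 15872.0539 cycles/mm


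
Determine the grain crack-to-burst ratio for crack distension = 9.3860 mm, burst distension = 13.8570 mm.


Formula: Ratio = crack / burst
Substituting: Ratio = 9.3860 / 13.8570
Result: 0.6773


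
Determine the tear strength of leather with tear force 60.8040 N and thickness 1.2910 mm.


Formula: Tear strength = force / thickness
Substituting: Tear strength = 60.8040 / 1.2910
Result: 47.0984 N/mm


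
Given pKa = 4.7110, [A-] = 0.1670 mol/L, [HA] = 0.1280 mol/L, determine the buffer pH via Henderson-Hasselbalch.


ratio = [A-] / [HA] = 0.1670 / 0.1280 = 1.3047
log10(ratio) = 0.1155
pH = pKa + log10(ratio) = 4.7110 + 0.1155 = 4.8265


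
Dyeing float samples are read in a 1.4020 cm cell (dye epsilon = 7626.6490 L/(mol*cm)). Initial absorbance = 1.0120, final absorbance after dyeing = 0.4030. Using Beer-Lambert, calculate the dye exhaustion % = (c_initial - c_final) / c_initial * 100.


c_initial = A_i / (epsilon * l) = 1.0120 / (7626.6490 * 1.4020) = 9.4645e-05 mol/L
c_final = A_f / (epsilon * l) = 0.4030 / (7626.6490 * 1.4020) = 3.7690e-05 mol/L
Exhaustion = (c_initial - c_final) / c_initial * 100 = (9.4645e-05 - 3.7690e-05) / 9.4645e-05 * 100 = 60.1779 %


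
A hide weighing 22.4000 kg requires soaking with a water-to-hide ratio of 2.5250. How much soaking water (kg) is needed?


Formula: Water = hide_weight * ratio
Substituting: Water = 22.4000 * 2.5250
Result: 56.5600 kg


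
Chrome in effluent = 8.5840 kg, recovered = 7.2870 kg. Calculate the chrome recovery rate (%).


Formula: Recovery = recovered / input * 100
Substituting: Recovery = 7.2870 / 8.5840 * 100
Result: 84.8905 %


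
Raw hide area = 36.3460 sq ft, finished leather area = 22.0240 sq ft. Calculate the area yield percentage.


Formula: Yield = finished / raw * 100
Substituting: Yield = 22.0240 / 36.3460 * 100
Result: 60.5954 %


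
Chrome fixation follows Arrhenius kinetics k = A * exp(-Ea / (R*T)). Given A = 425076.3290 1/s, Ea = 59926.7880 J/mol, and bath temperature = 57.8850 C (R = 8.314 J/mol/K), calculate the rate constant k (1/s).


T_K = T_C + 273.15 = 57.8850 + 273.15 = 331.0350 K
exponent = -Ea / (R * T_K) = -59926.7880 / (8.314 * 331.0350) = -21.7739
k = A * exp(exponent) = 425076.3290 * exp(-21.7739) = 1.4865e-04 1/s


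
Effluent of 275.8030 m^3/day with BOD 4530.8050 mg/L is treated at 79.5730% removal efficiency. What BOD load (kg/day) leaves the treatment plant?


Load_in = volume * conc / 1000 = 275.8030 * 4530.8050 / 1000 = 1249.6096 kg/day
Removed = Load_in * eff / 100 = 1249.6096 * 79.5730 / 100 = 994.3519 kg/day
Load_out = Load_in - Removed = 1249.6096 - 994.3519 = 255.2578 kg/day


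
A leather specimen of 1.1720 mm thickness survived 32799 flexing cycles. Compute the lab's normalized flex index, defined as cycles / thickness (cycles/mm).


Formula: Index = cycles / thickness
Substituting: Index = 32799 / 1.1720
Result: 27985.4949 cycles/mm


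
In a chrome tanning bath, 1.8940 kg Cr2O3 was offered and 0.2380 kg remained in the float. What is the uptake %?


Formula: Uptake = (offered - residual) / offered * 100
Substituting: Uptake = (1.8940 - 0.2380) / 1.8940 * 100
Result: 87.4340 %


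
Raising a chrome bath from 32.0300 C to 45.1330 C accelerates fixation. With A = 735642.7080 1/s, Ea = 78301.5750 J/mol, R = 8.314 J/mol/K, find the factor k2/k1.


T1 = 32.0300 + 273.15 = 305.1800 K; T2 = 45.1330 + 273.15 = 318.2830 K
k1 = A * exp(-Ea/(R*T1)) = 735642.7080 * exp(-78301.5750/(8.314*305.1800)) = 2.9112e-08 1/s
k2 = A * exp(-Ea/(R*T2)) = 735642.7080 * exp(-78301.5750/(8.314*318.2830)) = 1.0371e-07 1/s
k2/k1 = 1.0371e-07 / 2.9112e-08 = 3.5625


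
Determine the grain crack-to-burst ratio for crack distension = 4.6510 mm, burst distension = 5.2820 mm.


Formula: Ratio = crack / burst
Substituting: Ratio = 4.6510 / 5.2820
Result: 0.8805


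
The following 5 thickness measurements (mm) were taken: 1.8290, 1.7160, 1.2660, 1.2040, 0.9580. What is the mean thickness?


Formula: Average = sum / n
Substituting: Average = 6.9730 / 5
Result: 1.3946 mm


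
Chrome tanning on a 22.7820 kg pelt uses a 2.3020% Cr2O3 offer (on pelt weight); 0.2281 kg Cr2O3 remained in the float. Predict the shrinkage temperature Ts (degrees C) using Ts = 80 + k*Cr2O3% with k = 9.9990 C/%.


Offered = pelt * offer_pct / 100 = 22.7820 * 2.3020 / 100 = 0.5244 kg
Uptake = offered - residual = 0.5244 - 0.2281 = 0.2963 kg
Cr2O3% on pelt = uptake / pelt * 100 = 0.2963 / 22.7820 * 100 = 1.3008 %
Ts = 80 + k * Cr2O3% = 80 + 9.9990 * 1.3008 = 93.0064 C


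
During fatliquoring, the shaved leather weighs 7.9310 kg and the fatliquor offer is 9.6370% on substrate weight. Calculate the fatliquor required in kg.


Formula: Fat = substrate * pct / 100
Substituting: Fat = 7.9310 * 9.6370 / 100
Result: 0.7643 kg


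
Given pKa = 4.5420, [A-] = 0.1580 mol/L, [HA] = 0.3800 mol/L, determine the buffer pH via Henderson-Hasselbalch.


ratio = [A-] / [HA] = 0.1580 / 0.3800 = 0.4158
log10(ratio) = -0.3811
pH = pKa + log10(ratio) = 4.5420 - 0.3811 = 4.1609


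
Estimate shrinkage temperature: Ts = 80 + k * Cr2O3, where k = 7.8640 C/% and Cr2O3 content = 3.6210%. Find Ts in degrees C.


Formula: Ts = 80 + k * Cr2O3
Substituting: Ts = 80 + 7.8640 * 3.6210
Result: 108.4755 C


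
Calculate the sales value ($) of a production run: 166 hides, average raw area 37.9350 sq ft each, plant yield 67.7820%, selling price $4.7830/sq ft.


Raw_total = N * avg_area = 166 * 37.9350 = 6297.2100 sq ft
Finished = Raw_total * yield / 100 = 6297.2100 * 67.7820 / 100 = 4268.3749 sq ft
Value = Finished * price = 4268.3749 * 4.7830 = 20415.6371 $


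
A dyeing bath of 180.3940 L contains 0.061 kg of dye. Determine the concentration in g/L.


Formula: Conc = dye_mass(kg) / volume(L) * 1000
Substituting: Conc = 0.061 / 180.3940 * 1000
Result: 0.3381 g/L


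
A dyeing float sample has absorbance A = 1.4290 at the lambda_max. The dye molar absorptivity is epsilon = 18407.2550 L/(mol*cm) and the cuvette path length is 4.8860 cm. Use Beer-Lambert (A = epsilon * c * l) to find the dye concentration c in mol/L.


Formula: c = A / (epsilon * l)
Substituting: c = 1.4290 / (18407.2550 * 4.8860)
Result: 1.5889e-05 mol/L


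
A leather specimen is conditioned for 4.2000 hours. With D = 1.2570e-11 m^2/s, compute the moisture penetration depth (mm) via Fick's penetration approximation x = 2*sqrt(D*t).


t = 4.2000 hr * 3600 = 15120.0000 s
D * t = 1.2570e-11 * 15120.0000 = 1.9006e-07
x = 2 * sqrt(D*t) = 2 * sqrt(1.9006e-07) = 8.7191e-04 m = 0.8719 mm


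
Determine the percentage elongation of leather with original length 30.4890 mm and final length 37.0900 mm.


Formula: Elongation = (Lf - L0) / L0 * 100
Substituting: Elongation = (37.0900 - 30.4890) / 30.4890 * 100
Result: 21.6504 %


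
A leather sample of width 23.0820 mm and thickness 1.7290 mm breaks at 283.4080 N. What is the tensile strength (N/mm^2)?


Formula: TS = force / (width * thickness)
Substituting: TS = 283.4080 / (23.0820 * 1.7290)
Result: 7.1014 N/mm^2


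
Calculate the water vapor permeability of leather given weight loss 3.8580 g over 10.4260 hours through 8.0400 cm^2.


Formula: WVP = loss / (area * time)
Substituting: WVP = 3.8580 / (8.0400 * 10.4260)
Result: 0.0460244 g/(cm^2*hr)


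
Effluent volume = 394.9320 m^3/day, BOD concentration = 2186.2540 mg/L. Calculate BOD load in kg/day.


Formula: BOD_load = volume * conc / 1000
Substituting: BOD_load = 394.9320 * 2186.2540 / 1000
Result: 863.4217 kg/day


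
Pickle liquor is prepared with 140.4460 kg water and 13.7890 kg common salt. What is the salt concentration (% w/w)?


Formula: Conc = salt / (water + salt) * 100
Substituting: Conc = 13.7890 / (140.4460 + 13.7890) * 100
Result: 8.9403 %


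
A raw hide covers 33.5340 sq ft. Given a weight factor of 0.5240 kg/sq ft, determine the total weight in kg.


Formula: Weight = area * weight_per_sqft
Substituting: Weight = 33.5340 * 0.5240
Result: 17.5718 kg


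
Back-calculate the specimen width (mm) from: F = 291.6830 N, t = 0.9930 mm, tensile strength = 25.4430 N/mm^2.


Formula: w = F / (TS * t)
Substituting: w = 291.6830 / (25.4430 * 0.9930)
Result: 11.5450 mm


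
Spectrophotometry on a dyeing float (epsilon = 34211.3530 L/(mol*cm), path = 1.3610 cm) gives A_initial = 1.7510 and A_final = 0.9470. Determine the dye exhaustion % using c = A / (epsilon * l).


c_initial = A_i / (epsilon * l) = 1.7510 / (34211.3530 * 1.3610) = 3.7606e-05 mol/L
c_final = A_f / (epsilon * l) = 0.9470 / (34211.3530 * 1.3610) = 2.0339e-05 mol/L
Exhaustion = (c_initial - c_final) / c_initial * 100 = (3.7606e-05 - 2.0339e-05) / 3.7606e-05 * 100 = 45.9166 %


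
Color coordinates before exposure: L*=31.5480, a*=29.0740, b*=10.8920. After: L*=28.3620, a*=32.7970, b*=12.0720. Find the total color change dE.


dL = -3.1860, da = 3.7230, db = 1.1800
dE = sqrt((-3.1860)^2 + 3.7230^2 + 1.1800^2) = 5.0402


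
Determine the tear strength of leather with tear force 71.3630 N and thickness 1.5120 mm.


Formula: Tear strength = force / thickness
Substituting: Tear strength = 71.3630 / 1.5120
Result: 47.1978 N/mm


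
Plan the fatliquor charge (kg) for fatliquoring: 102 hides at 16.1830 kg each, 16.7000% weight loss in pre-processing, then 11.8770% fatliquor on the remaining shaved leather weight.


Total_raw = N * avg_wt = 102 * 16.1830 = 1650.6660 kg
Substrate = Total_raw * (1 - loss/100) = 1650.6660 * (1 - 16.7000/100) = 1375.0048 kg
Fat = Substrate * pct / 100 = 1375.0048 * 11.8770 / 100 = 163.3093 kg
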